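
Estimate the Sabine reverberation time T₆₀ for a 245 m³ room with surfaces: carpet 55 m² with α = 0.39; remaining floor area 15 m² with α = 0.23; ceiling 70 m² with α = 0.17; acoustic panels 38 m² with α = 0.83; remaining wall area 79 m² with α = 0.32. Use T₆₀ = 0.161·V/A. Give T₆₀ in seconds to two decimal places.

A = Σ Sᵢαᵢ = 55·0.39 + 15·0.23 + 70·0.17 + 38·0.83 + 79·0.32 = 93.62 m².
T₆₀ = 0.161 × 245 / 93.62 = 0.421 s.

0.42 s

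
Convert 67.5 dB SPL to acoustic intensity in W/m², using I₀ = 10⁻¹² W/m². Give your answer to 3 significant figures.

I = I₀·10^(L/10) = 10⁻¹² × 10^(67.5/10) = 10^(-5.250).

5.62e-06 W/m²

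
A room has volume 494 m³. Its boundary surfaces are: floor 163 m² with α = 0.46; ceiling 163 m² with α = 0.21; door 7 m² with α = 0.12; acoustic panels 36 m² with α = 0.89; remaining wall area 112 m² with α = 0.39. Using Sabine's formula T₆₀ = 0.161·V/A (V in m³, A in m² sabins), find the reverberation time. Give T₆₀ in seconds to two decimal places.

0.43 s

Total absorption A = 163·0.46 + 163·0.21 + 7·0.12 + 36·0.89 + 112·0.39 = 185.77 m² sabins.
T₆₀ = 0.161 × 494 / 185.77 = 0.428 s.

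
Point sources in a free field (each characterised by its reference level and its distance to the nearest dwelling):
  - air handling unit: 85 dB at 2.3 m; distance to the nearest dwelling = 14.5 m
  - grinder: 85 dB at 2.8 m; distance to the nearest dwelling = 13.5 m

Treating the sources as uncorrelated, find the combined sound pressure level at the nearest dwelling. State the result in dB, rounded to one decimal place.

73.3 dB

First find each source's level at the receiver (point-source: −20·log₁₀(r/r_ref)), then combine on an intensity basis.
air handling unit: 85 − 20·log₁₀(14.5/2.3) = 85 − 15.99 = 69.01 dB.
grinder: 85 − 20·log₁₀(13.5/2.8) = 85 − 13.66 = 71.34 dB.
Σ 10^(L/10) = 2.156e+07 → L_total = 10·log₁₀(2.156e+07) = 73.34 dB.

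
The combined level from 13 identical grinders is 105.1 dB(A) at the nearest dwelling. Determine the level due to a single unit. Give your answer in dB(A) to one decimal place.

94.0 dB(A)

For N identical incoherent sources L_total = L₁ + 10·log₁₀ N, so L₁ = 105.1 − 10·log₁₀(13) = 105.1 − 11.139.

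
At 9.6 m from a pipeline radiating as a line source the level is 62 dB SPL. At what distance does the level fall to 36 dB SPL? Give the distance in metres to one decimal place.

3821.8 m

For a line source L₁ − L₂ = 10·log₁₀(r₂/r₁), so r₂ = r₁·10^((L₁−L₂)/10).
r₂ = 9.6·10^((62−36)/10) = 9.6·10^(26.0/10) = 3821.83 m.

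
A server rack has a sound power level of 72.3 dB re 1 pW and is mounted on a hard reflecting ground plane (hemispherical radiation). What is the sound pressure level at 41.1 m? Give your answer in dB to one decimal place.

L_p = L_w − 10·log₁₀(2π·r²) with r = 41.1 m.
2π·r² = 1.061e+04 m², 10·log₁₀ of that is 40.259 dB.
L_p = 72.3 − 40.259 = 32.04 dB.

32.0 dB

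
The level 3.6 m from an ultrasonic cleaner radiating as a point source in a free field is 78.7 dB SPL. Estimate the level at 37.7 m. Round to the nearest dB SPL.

Spherical spreading from a point source gives a 20·log₁₀(r₂/r₁) drop.
L₂ = 78.7 − 20·log₁₀(37.7/3.6) = 78.7 − 20.401 = 58.30 dB SPL.

58 dB SPL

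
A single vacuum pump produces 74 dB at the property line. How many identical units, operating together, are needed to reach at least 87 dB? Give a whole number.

N identical sources give L₁ + 10·log₁₀ N, so require 10·log₁₀ N ≥ 87 − 74 = 13.0 dB.
N ≥ 10^(13.0/10) = 19.953, so N = 20.

20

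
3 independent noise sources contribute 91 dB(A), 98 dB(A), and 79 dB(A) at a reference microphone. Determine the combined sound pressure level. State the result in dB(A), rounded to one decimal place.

98.8 dB(A)

For uncorrelated sources the intensities add, so convert each level to linear form, sum, and take 10·log₁₀ of the total.
Σ 10^(L/10) = 10^(91/10) + 10^(98/10) + 10^(79/10) = 7.648e+09.
L_total = 10·log₁₀(7.648e+09) = 98.84 dB(A).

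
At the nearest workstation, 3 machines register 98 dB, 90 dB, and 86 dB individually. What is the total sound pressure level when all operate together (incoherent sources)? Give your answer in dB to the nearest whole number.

99 dB

For uncorrelated sources the intensities add, so convert each level to linear form, sum, and take 10·log₁₀ of the total.
Σ 10^(L/10) = 10^(98/10) + 10^(90/10) + 10^(86/10) = 7.708e+09.
L_total = 10·log₁₀(7.708e+09) = 98.87 dB.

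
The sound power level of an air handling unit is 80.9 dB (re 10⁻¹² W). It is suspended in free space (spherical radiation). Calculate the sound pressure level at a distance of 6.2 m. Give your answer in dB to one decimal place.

Free-field spherical radiation: L_p = L_w − 10·log₁₀(4π·r²), r = 6.2 m.
4π·r² = 483.1 m², 10·log₁₀ of that is 26.840 dB.
L_p = 80.9 − 26.840 = 54.06 dB.

54.1 dB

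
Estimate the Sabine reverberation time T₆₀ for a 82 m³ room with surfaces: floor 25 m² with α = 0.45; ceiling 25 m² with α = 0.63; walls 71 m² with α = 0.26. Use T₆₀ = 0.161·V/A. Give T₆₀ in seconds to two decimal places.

Summing Sᵢαᵢ: 25·0.45 + 25·0.63 + 71·0.26 = 45.46 m².
T₆₀ = 0.161·V/A = 0.161·82/45.46 = 0.290 s.

0.29 s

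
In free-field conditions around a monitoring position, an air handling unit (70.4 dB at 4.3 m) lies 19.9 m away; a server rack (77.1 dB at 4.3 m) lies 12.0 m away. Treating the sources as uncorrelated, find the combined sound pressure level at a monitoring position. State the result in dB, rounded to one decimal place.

68.5 dB

First find each source's level at the receiver (point-source: −20·log₁₀(r/r_ref)), then combine on an intensity basis.
air handling unit: 70.4 − 20·log₁₀(19.9/4.3) = 70.4 − 13.31 = 57.09 dB.
server rack: 77.1 − 20·log₁₀(12.0/4.3) = 77.1 − 8.91 = 68.19 dB.
Σ 10^(L/10) = 7.097e+06 → L_total = 10·log₁₀(7.097e+06) = 68.51 dB.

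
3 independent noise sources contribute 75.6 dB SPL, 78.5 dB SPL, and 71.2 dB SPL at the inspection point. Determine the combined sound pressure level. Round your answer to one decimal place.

80.8 dB SPL

For uncorrelated sources the intensities add, so convert each level to linear form, sum, and take 10·log₁₀ of the total.
Σ 10^(L/10) = 10^(75.6/10) + 10^(78.5/10) + 10^(71.2/10) = 1.203e+08.
L_total = 10·log₁₀(1.203e+08) = 80.80 dB SPL.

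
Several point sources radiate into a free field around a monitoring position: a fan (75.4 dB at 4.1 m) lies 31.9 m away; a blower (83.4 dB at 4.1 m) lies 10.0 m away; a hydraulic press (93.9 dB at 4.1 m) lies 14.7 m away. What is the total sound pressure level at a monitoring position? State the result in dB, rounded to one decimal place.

Apply inverse-square spreading to bring every level to the receiver, then sum 10^(L/10).
fan: 75.4 − 20·log₁₀(31.9/4.1) = 75.4 − 17.82 = 57.58 dB.
blower: 83.4 − 20·log₁₀(10.0/4.1) = 83.4 − 7.74 = 75.66 dB.
hydraulic press: 93.9 − 20·log₁₀(14.7/4.1) = 93.9 − 11.09 = 82.81 dB.
Σ 10^(L/10) = 2.283e+08 → L_total = 10·log₁₀(2.283e+08) = 83.59 dB.

83.6 dB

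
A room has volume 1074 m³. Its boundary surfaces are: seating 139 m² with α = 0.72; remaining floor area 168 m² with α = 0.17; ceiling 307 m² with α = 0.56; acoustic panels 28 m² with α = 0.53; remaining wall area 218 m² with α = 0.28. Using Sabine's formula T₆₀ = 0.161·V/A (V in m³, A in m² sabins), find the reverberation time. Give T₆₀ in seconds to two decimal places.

0.46 s

Total absorption A = 139·0.72 + 168·0.17 + 307·0.56 + 28·0.53 + 218·0.28 = 376.44 m² sabins.
T₆₀ = 0.161·V/A = 0.161·1074/376.44 = 0.459 s.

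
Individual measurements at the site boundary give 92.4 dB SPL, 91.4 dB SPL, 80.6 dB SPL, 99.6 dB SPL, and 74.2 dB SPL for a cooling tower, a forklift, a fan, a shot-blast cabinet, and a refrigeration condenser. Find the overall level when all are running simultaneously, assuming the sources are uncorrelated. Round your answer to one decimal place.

Incoherent sources combine by intensity addition: L_total = 10·log₁₀(Σ 10^(L_i/10)).
Σ 10^(L/10) = 10^(92.4/10) + 10^(91.4/10) + 10^(80.6/10) + 10^(99.6/10) + 10^(74.2/10) = 1.238e+10.
L_total = 10·log₁₀(1.238e+10) = 100.93 dB SPL.

100.9 dB SPL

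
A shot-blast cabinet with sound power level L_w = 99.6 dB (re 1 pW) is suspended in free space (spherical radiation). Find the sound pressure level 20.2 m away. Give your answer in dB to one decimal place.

62.5 dB

L_p = L_w − 10·log₁₀(4π·r²) with r = 20.2 m.
4π·r² = 5128 m², 10·log₁₀ of that is 37.099 dB.
L_p = 99.6 − 37.099 = 62.50 dB.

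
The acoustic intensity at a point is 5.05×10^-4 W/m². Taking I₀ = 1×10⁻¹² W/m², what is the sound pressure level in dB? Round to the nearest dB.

87 dB

Dividing by I₀ shifts the exponent by 12: I/I₀ = 5.05×10^8.
L = 10·(0.7033 + 8) = 87.03 dB.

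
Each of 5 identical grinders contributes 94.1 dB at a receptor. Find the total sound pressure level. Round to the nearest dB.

N identical incoherent sources raise the level by 10·log₁₀ N.
L_total = 94.1 + 10·log₁₀(5) = 94.1 + 6.990 = 101.09 dB.

101 dB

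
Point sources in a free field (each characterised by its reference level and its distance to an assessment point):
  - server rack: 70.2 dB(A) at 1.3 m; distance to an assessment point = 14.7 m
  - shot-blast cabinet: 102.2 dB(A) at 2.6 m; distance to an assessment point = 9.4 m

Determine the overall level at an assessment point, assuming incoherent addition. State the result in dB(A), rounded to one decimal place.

91.0 dB(A)

Propagate each source to the receiver with L = L_ref − 20·log₁₀(r/r_ref), then add intensities.
server rack: 70.2 − 20·log₁₀(14.7/1.3) = 70.2 − 21.07 = 49.13 dB(A).
shot-blast cabinet: 102.2 − 20·log₁₀(9.4/2.6) = 102.2 − 11.16 = 91.04 dB(A).
Σ 10^(L/10) = 1.270e+09 → L_total = 10·log₁₀(1.270e+09) = 91.04 dB(A).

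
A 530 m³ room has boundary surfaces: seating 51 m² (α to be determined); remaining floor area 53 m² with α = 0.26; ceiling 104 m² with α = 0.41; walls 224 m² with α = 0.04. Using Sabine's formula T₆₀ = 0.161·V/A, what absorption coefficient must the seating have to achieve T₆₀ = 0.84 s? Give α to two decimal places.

0.71

Required total absorption A = 0.161·530/0.84 = 101.58 m².
Absorption from the other surfaces = 53·0.26 + 104·0.41 + 224·0.04 = 65.38 m², so the seating must supply 36.20 m² over 51 m².
α = 36.20/51 = 0.710.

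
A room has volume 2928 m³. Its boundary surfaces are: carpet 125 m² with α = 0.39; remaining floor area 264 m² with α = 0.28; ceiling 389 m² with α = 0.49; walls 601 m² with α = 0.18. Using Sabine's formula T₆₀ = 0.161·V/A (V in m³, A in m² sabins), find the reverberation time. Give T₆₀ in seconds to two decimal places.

1.12 s

Total absorption A = 125·0.39 + 264·0.28 + 389·0.49 + 601·0.18 = 421.46 m² sabins.
T₆₀ = 0.161 × 2928 / 421.46 = 1.119 s.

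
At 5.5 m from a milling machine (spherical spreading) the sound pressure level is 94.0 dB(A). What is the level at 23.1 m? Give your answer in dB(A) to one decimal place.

Point-source attenuation: ΔL = 20·log₁₀(r₂/r₁) = 20·log₁₀(23.1/5.5) = 12.465 dB.
L₂ = 94.0 − 20·log₁₀(23.1/5.5) = 94.0 − 12.465 = 81.54 dB(A).

81.5 dB(A)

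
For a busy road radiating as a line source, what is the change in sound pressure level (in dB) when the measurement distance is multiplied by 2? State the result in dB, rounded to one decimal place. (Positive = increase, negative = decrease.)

A line source loses 3 dB per doubling of distance; generally ΔL = −10·log₁₀(r₂/r₁).
ΔL = −10·log₁₀(2) = -3.01 dB.

-3.0 dB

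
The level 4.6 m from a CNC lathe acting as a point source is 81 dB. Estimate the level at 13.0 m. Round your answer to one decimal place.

Spherical spreading from a point source gives a 20·log₁₀(r₂/r₁) drop.
L₂ = 81 − 20·log₁₀(13.0/4.6) = 81 − 9.024 = 71.98 dB.

72.0 dB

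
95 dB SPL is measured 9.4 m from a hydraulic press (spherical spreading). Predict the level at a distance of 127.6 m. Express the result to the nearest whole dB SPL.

For a point source, L₂ = L₁ − 20·log₁₀(r₂/r₁).
L₂ = 95 − 20·log₁₀(127.6/9.4) = 95 − 22.654 = 72.35 dB SPL.

72 dB SPL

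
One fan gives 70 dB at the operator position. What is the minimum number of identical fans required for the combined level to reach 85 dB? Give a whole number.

The shortfall is 85 − 70 = 15.0 dB, and N units add 10·log₁₀ N, so need 10·log₁₀ N ≥ 15.0.
N ≥ 10^(15.0/10) = 31.623, so N = 32.

32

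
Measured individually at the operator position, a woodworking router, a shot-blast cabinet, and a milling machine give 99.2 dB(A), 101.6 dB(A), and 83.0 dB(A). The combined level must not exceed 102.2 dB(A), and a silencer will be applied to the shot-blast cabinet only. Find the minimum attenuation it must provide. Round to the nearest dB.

3 dB

Everything except the shot-blast cabinet sums to 10^(99.2/10) + 10^(83.0/10) = 8.517e+09 in linear terms, 99.30 dB(A).
The limit corresponds to 10^(102.2/10) = 1.660e+10; subtracting the fixed part leaves 8.079e+09 for the shot-blast cabinet, i.e. 99.07 dB(A).
Required insertion loss = 101.6 − 99.07 = 2.53 dB.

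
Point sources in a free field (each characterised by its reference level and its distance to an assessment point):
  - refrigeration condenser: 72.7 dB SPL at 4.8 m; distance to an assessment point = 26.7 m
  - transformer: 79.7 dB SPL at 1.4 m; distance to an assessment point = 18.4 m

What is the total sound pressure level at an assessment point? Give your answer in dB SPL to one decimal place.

60.6 dB SPL

Apply inverse-square spreading to bring every level to the receiver, then sum 10^(L/10).
refrigeration condenser: 72.7 − 20·log₁₀(26.7/4.8) = 72.7 − 14.91 = 57.79 dB SPL.
transformer: 79.7 − 20·log₁₀(18.4/1.4) = 79.7 − 22.37 = 57.33 dB SPL.
Σ 10^(L/10) = 1.142e+06 → L_total = 10·log₁₀(1.142e+06) = 60.58 dB SPL.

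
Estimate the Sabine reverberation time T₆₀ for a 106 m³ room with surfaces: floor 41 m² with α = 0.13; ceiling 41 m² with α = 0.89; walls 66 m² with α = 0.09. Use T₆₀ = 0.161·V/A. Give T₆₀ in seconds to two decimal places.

0.36 s

A = Σ Sᵢαᵢ = 41·0.13 + 41·0.89 + 66·0.09 = 47.76 m².
T₆₀ = 0.161·V/A = 0.161·106/47.76 = 0.357 s.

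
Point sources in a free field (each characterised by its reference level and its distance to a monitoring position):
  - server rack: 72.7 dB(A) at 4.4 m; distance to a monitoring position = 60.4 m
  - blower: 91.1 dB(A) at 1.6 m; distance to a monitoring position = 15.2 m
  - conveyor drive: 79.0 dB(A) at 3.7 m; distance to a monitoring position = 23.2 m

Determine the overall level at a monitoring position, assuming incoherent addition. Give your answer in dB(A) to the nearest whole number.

72 dB(A)

Apply inverse-square spreading to bring every level to the receiver, then sum 10^(L/10).
server rack: 72.7 − 20·log₁₀(60.4/4.4) = 72.7 − 22.75 = 49.95 dB(A).
blower: 91.1 − 20·log₁₀(15.2/1.6) = 91.1 − 19.55 = 71.55 dB(A).
conveyor drive: 79.0 − 20·log₁₀(23.2/3.7) = 79.0 − 15.95 = 63.05 dB(A).
Σ 10^(L/10) = 1.639e+07 → L_total = 10·log₁₀(1.639e+07) = 72.15 dB(A).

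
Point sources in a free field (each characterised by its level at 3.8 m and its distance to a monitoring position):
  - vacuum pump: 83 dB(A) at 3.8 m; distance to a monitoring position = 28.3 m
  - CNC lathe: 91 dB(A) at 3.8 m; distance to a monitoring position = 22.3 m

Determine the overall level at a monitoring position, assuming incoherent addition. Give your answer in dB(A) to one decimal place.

76.0 dB(A)

Propagate each source to the receiver with L = L_ref − 20·log₁₀(r/r_ref), then add intensities.
vacuum pump: 83 − 20·log₁₀(28.3/3.8) = 83 − 17.44 = 65.56 dB(A).
CNC lathe: 91 − 20·log₁₀(22.3/3.8) = 91 − 15.37 = 75.63 dB(A).
Σ 10^(L/10) = 4.015e+07 → L_total = 10·log₁₀(4.015e+07) = 76.04 dB(A).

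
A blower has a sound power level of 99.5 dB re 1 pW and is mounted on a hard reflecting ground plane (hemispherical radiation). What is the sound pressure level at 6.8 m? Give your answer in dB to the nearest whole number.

L_p = L_w − 10·log₁₀(2π·r²) with r = 6.8 m.
2π·r² = 290.5 m², 10·log₁₀ of that is 24.632 dB.
L_p = 99.5 − 24.632 = 74.87 dB.

75 dB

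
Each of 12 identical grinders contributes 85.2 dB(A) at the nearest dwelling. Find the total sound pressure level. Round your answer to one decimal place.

With 12 equal, uncorrelated contributions the intensity is 12× that of one unit, giving a rise of 10·log₁₀ 12.
L_total = 85.2 + 10·log₁₀(12) = 85.2 + 10.792 = 95.99 dB(A).

96.0 dB(A)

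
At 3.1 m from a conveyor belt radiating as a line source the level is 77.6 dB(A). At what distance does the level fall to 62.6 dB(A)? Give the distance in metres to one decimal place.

98.0 m

Line-source spreading drops the level by 10·log₁₀(r₂/r₁); inverting, r₂/r₁ = 10^(ΔL/10).
r₂ = 3.1·10^((77.6−62.6)/10) = 3.1·10^(15.0/10) = 98.03 m.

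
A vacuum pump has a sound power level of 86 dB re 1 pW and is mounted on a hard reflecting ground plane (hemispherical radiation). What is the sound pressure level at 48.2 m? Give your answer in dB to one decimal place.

Free-field hemispherical radiation: L_p = L_w − 10·log₁₀(2π·r²), r = 48.2 m.
2π·r² = 1.46e+04 m², 10·log₁₀ of that is 41.643 dB.
L_p = 86 − 41.643 = 44.36 dB.

44.4 dB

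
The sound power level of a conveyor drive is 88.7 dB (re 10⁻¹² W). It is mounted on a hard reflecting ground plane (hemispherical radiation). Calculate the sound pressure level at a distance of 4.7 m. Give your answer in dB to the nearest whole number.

67 dB

The power spreads over a hemisphere of area 2π·r², so L_p = L_w − 10·log₁₀(2π·r²).
2π·r² = 138.8 m², 10·log₁₀ of that is 21.424 dB.
L_p = 88.7 − 21.424 = 67.28 dB.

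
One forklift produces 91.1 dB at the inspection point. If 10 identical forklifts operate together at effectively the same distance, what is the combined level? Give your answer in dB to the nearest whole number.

101 dB

L_total = L₁ + 10·log₁₀ N for N identical incoherent sources.
L_total = 91.1 + 10·log₁₀(10) = 91.1 + 10.000 = 101.10 dB.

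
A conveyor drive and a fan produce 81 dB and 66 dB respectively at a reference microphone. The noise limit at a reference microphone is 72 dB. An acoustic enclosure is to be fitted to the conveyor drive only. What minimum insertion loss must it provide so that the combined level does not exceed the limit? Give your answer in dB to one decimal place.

10.3 dB

Everything except the conveyor drive sums to 10^(66/10) = 3.981e+06 in linear terms, 66.00 dB.
The limit corresponds to 10^(72/10) = 1.585e+07; subtracting the fixed part leaves 1.187e+07 for the conveyor drive, i.e. 70.74 dB.
Required insertion loss = 81 − 70.74 = 10.26 dB.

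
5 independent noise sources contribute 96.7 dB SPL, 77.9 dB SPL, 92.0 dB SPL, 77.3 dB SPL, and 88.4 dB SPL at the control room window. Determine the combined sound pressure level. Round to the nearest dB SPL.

Incoherent sources combine by intensity addition: L_total = 10·log₁₀(Σ 10^(L_i/10)).
Σ 10^(L/10) = 10^(96.7/10) + 10^(77.9/10) + 10^(92.0/10) + 10^(77.3/10) + 10^(88.4/10) = 7.069e+09.
L_total = 10·log₁₀(7.069e+09) = 98.49 dB SPL.

98 dB SPL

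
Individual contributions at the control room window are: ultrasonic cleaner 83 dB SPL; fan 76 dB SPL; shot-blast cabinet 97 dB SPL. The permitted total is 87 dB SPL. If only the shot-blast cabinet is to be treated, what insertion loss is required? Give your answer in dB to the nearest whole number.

13 dB

Fixed contribution from the other sources: Σ 10^(L/10) = 10^(83/10) + 10^(76/10) = 2.393e+08 (83.79 dB SPL).
The limit corresponds to 10^(87/10) = 5.012e+08; subtracting the fixed part leaves 2.619e+08 for the shot-blast cabinet, i.e. 84.18 dB SPL.
So the shot-blast cabinet must be reduced from 97 to 84.18 dB SPL: IL = 12.82 dB.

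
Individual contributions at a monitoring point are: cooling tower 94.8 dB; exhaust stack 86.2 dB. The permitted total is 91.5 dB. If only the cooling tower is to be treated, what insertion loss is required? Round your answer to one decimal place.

Fixed contribution from the other source: Σ 10^(L/10) = 10^(86.2/10) = 4.169e+08 (86.20 dB).
To meet 91.5 dB overall, the treated cooling tower may contribute at most 10^(91.5/10) − 4.169e+08 = 9.957e+08, i.e. 89.98 dB.
So the cooling tower must be reduced from 94.8 to 89.98 dB: IL = 4.82 dB.

4.8 dB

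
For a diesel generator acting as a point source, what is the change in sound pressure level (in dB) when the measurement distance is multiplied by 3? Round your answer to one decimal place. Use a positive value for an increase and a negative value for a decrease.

-9.5 dB

A point source loses 6 dB per doubling of distance; generally ΔL = −20·log₁₀(r₂/r₁).
ΔL = −20·log₁₀(3) = -9.54 dB.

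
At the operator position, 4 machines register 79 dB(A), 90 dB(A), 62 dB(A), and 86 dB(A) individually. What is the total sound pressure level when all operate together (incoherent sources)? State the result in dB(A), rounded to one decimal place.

91.7 dB(A)

For uncorrelated sources the intensities add, so convert each level to linear form, sum, and take 10·log₁₀ of the total.
Σ 10^(L/10) = 10^(79/10) + 10^(90/10) + 10^(62/10) + 10^(86/10) = 1.479e+09.
L_total = 10·log₁₀(1.479e+09) = 91.70 dB(A).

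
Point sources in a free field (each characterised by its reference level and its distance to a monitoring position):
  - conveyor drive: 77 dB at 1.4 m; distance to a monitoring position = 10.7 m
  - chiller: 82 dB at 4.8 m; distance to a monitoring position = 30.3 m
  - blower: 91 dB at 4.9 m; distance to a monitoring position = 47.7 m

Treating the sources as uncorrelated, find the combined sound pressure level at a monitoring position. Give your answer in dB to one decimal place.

72.6 dB

Propagate each source to the receiver with L = L_ref − 20·log₁₀(r/r_ref), then add intensities.
conveyor drive: 77 − 20·log₁₀(10.7/1.4) = 77 − 17.67 = 59.33 dB.
chiller: 82 − 20·log₁₀(30.3/4.8) = 82 − 16.00 = 66.00 dB.
blower: 91 − 20·log₁₀(47.7/4.9) = 91 − 19.77 = 71.23 dB.
Σ 10^(L/10) = 1.812e+07 → L_total = 10·log₁₀(1.812e+07) = 72.58 dB.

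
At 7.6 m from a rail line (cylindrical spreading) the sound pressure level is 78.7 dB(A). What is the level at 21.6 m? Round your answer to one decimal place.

74.2 dB(A)

Line-source attenuation: ΔL = 10·log₁₀(r₂/r₁) = 10·log₁₀(21.6/7.6) = 4.536 dB.
L₂ = 78.7 − 10·log₁₀(21.6/7.6) = 78.7 − 4.536 = 74.16 dB(A).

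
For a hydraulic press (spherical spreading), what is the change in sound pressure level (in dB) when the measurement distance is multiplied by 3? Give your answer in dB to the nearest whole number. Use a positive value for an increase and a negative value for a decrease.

-10 dB

A point source loses 6 dB per doubling of distance; generally ΔL = −20·log₁₀(r₂/r₁).
ΔL = −20·log₁₀(3) = -9.54 dB.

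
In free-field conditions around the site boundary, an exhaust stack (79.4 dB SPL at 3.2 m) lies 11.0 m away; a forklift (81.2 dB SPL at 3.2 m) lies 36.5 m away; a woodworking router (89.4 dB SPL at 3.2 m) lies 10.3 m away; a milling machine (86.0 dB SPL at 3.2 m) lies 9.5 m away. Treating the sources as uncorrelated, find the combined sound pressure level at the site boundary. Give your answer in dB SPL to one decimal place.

First find each source's level at the receiver (point-source: −20·log₁₀(r/r_ref)), then combine on an intensity basis.
exhaust stack: 79.4 − 20·log₁₀(11.0/3.2) = 79.4 − 10.72 = 68.68 dB SPL.
forklift: 81.2 − 20·log₁₀(36.5/3.2) = 81.2 − 21.14 = 60.06 dB SPL.
woodworking router: 89.4 − 20·log₁₀(10.3/3.2) = 89.4 − 10.15 = 79.25 dB SPL.
milling machine: 86.0 − 20·log₁₀(9.5/3.2) = 86.0 − 9.45 = 76.55 dB SPL.
Σ 10^(L/10) = 1.376e+08 → L_total = 10·log₁₀(1.376e+08) = 81.39 dB SPL.

81.4 dB SPL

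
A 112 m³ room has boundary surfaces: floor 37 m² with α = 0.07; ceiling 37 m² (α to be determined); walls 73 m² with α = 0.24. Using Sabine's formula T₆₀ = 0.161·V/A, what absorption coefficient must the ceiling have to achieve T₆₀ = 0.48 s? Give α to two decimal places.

A = 0.161·V/T₆₀ = 0.161·112/0.48 = 37.57 m² sabins.
Absorption from the other surfaces = 37·0.07 + 73·0.24 = 20.11 m², so the ceiling must supply 17.46 m² over 37 m².
α = 17.46/37 = 0.472.

0.47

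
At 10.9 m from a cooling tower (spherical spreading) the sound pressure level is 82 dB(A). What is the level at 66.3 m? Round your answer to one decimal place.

66.3 dB(A)

Spherical spreading from a point source gives a 20·log₁₀(r₂/r₁) drop.
L₂ = 82 − 20·log₁₀(66.3/10.9) = 82 − 15.682 = 66.32 dB(A).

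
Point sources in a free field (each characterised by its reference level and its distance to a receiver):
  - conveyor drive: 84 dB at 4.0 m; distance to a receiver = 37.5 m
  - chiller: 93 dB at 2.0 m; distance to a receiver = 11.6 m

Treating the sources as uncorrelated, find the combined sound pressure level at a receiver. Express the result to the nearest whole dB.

78 dB

Propagate each source to the receiver with L = L_ref − 20·log₁₀(r/r_ref), then add intensities.
conveyor drive: 84 − 20·log₁₀(37.5/4.0) = 84 − 19.44 = 64.56 dB.
chiller: 93 − 20·log₁₀(11.6/2.0) = 93 − 15.27 = 77.73 dB.
Σ 10^(L/10) = 6.217e+07 → L_total = 10·log₁₀(6.217e+07) = 77.94 dB.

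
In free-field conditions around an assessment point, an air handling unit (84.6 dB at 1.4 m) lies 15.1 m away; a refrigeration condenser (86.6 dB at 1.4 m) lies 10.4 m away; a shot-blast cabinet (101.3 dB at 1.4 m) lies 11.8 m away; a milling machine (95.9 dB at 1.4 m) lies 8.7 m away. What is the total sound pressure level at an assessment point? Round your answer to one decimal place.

84.8 dB

Apply inverse-square spreading to bring every level to the receiver, then sum 10^(L/10).
air handling unit: 84.6 − 20·log₁₀(15.1/1.4) = 84.6 − 20.66 = 63.94 dB.
refrigeration condenser: 86.6 − 20·log₁₀(10.4/1.4) = 86.6 − 17.42 = 69.18 dB.
shot-blast cabinet: 101.3 − 20·log₁₀(11.8/1.4) = 101.3 − 18.52 = 82.78 dB.
milling machine: 95.9 − 20·log₁₀(8.7/1.4) = 95.9 − 15.87 = 80.03 dB.
Σ 10^(L/10) = 3.014e+08 → L_total = 10·log₁₀(3.014e+08) = 84.79 dB.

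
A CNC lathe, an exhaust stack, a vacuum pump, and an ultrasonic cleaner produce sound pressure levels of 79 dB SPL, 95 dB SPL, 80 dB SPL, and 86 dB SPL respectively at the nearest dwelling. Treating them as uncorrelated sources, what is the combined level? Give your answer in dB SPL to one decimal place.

95.7 dB SPL

Incoherent sources combine by intensity addition: L_total = 10·log₁₀(Σ 10^(L_i/10)).
Σ 10^(L/10) = 10^(79/10) + 10^(95/10) + 10^(80/10) + 10^(86/10) = 3.740e+09.
L_total = 10·log₁₀(3.740e+09) = 95.73 dB SPL.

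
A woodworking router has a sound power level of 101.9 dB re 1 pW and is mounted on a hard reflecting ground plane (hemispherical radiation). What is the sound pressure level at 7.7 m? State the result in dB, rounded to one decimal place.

76.2 dB

L_p = L_w − 10·log₁₀(2π·r²) with r = 7.7 m.
2π·r² = 372.5 m², 10·log₁₀ of that is 25.712 dB.
L_p = 101.9 − 25.712 = 76.19 dB.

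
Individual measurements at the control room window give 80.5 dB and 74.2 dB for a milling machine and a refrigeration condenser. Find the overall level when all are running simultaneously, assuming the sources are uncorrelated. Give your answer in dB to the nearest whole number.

81 dB

Incoherent sources combine by intensity addition: L_total = 10·log₁₀(Σ 10^(L_i/10)).
Σ 10^(L/10) = 10^(80.5/10) + 10^(74.2/10) = 1.385e+08.
L_total = 10·log₁₀(1.385e+08) = 81.41 dB.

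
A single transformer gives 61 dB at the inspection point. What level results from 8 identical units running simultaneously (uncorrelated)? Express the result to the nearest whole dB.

With 8 equal, uncorrelated contributions the intensity is 8× that of one unit, giving a rise of 10·log₁₀ 8.
L_total = 61 + 10·log₁₀(8) = 61 + 9.031 = 70.03 dB.

70 dB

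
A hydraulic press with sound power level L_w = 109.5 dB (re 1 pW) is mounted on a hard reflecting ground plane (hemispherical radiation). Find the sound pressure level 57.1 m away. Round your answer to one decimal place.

66.4 dB

Free-field hemispherical radiation: L_p = L_w − 10·log₁₀(2π·r²), r = 57.1 m.
2π·r² = 2.049e+04 m², 10·log₁₀ of that is 43.115 dB.
L_p = 109.5 − 43.115 = 66.39 dB.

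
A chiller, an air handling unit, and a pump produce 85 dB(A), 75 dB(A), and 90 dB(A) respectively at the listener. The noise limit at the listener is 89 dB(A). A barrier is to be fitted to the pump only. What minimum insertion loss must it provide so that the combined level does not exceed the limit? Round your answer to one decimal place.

3.5 dB

Fixed contribution from the other sources: Σ 10^(L/10) = 10^(85/10) + 10^(75/10) = 3.479e+08 (85.41 dB(A)).
The limit corresponds to 10^(89/10) = 7.943e+08; subtracting the fixed part leaves 4.465e+08 for the pump, i.e. 86.50 dB(A).
Required insertion loss = 90 − 86.50 = 3.50 dB.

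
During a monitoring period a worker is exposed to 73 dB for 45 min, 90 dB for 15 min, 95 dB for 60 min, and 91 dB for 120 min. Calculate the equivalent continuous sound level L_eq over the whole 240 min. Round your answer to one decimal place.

The energy average is taken in the linear domain: L_eq = 10·log₁₀[(Σ tᵢ·10^(Lᵢ/10))/T], T = 240 min.
Σ tᵢ·10^(Lᵢ/10) = 45·10^(73/10) + 15·10^(90/10) + 60·10^(95/10) + 120·10^(91/10) = 3.567e+11.
L_eq = 10·log₁₀(3.567e+11/240) = 91.72 dB.

91.7 dB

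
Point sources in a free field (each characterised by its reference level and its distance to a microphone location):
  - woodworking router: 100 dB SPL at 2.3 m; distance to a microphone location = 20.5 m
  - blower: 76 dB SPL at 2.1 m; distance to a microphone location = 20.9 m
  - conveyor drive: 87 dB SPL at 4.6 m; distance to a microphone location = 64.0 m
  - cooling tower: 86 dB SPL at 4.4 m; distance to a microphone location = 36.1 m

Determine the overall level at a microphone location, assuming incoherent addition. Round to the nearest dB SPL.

81 dB SPL

First find each source's level at the receiver (point-source: −20·log₁₀(r/r_ref)), then combine on an intensity basis.
woodworking router: 100 − 20·log₁₀(20.5/2.3) = 100 − 19.00 = 81.00 dB SPL.
blower: 76 − 20·log₁₀(20.9/2.1) = 76 − 19.96 = 56.04 dB SPL.
conveyor drive: 87 − 20·log₁₀(64.0/4.6) = 87 − 22.87 = 64.13 dB SPL.
cooling tower: 86 − 20·log₁₀(36.1/4.4) = 86 − 18.28 = 67.72 dB SPL.
Σ 10^(L/10) = 1.348e+08 → L_total = 10·log₁₀(1.348e+08) = 81.30 dB SPL.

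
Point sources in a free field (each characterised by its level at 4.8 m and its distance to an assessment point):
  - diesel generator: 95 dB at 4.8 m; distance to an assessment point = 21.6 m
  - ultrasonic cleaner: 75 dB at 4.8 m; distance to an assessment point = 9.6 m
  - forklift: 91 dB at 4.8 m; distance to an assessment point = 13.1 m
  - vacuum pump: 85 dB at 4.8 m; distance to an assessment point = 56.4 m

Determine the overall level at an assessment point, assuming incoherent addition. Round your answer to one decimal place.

85.3 dB

Apply inverse-square spreading to bring every level to the receiver, then sum 10^(L/10).
diesel generator: 95 − 20·log₁₀(21.6/4.8) = 95 − 13.06 = 81.94 dB.
ultrasonic cleaner: 75 − 20·log₁₀(9.6/4.8) = 75 − 6.02 = 68.98 dB.
forklift: 91 − 20·log₁₀(13.1/4.8) = 91 − 8.72 = 82.28 dB.
vacuum pump: 85 − 20·log₁₀(56.4/4.8) = 85 − 21.40 = 63.60 dB.
Σ 10^(L/10) = 3.354e+08 → L_total = 10·log₁₀(3.354e+08) = 85.26 dB.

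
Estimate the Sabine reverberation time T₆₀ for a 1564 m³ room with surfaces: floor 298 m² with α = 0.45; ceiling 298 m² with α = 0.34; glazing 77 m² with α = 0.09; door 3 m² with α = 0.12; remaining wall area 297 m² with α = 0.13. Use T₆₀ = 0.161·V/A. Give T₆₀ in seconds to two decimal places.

0.90 s

Summing Sᵢαᵢ: 298·0.45 + 298·0.34 + 77·0.09 + 3·0.12 + 297·0.13 = 281.32 m².
T₆₀ = 0.161·V/A = 0.161·1564/281.32 = 0.895 s.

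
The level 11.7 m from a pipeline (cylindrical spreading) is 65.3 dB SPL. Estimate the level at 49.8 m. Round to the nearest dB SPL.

Line-source attenuation: ΔL = 10·log₁₀(r₂/r₁) = 10·log₁₀(49.8/11.7) = 6.290 dB.
L₂ = 65.3 − 10·log₁₀(49.8/11.7) = 65.3 − 6.290 = 59.01 dB SPL.

59 dB SPL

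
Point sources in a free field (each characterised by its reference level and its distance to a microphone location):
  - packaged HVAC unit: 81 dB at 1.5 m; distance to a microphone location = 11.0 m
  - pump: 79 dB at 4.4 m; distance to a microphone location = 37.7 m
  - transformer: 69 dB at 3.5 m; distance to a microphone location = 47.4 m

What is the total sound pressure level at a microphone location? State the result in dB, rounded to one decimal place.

65.4 dB

Apply inverse-square spreading to bring every level to the receiver, then sum 10^(L/10).
packaged HVAC unit: 81 − 20·log₁₀(11.0/1.5) = 81 − 17.31 = 63.69 dB.
pump: 79 − 20·log₁₀(37.7/4.4) = 79 − 18.66 = 60.34 dB.
transformer: 69 − 20·log₁₀(47.4/3.5) = 69 − 22.63 = 46.37 dB.
Σ 10^(L/10) = 3.466e+06 → L_total = 10·log₁₀(3.466e+06) = 65.40 dB.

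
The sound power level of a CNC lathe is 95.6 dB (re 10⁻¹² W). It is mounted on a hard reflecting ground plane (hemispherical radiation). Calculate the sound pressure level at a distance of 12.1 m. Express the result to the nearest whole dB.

L_p = L_w − 10·log₁₀(2π·r²) with r = 12.1 m.
2π·r² = 919.9 m², 10·log₁₀ of that is 29.638 dB.
L_p = 95.6 − 29.638 = 65.96 dB.

66 dB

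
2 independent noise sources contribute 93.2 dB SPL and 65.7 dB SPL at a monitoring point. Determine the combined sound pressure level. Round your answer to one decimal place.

93.2 dB SPL

Incoherent sources combine by intensity addition: L_total = 10·log₁₀(Σ 10^(L_i/10)).
Σ 10^(L/10) = 10^(93.2/10) + 10^(65.7/10) = 2.093e+09.
L_total = 10·log₁₀(2.093e+09) = 93.21 dB SPL.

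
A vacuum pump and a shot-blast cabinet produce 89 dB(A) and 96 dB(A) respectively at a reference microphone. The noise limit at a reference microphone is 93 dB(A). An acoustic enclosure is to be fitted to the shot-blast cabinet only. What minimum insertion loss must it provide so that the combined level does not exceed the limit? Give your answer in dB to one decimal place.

5.2 dB

The untreated sources together contribute 10^(89/10) = 7.943e+08, i.e. 89.00 dB(A).
The limit corresponds to 10^(93/10) = 1.995e+09; subtracting the fixed part leaves 1.201e+09 for the shot-blast cabinet, i.e. 90.80 dB(A).
Required insertion loss = 96 − 90.80 = 5.20 dB.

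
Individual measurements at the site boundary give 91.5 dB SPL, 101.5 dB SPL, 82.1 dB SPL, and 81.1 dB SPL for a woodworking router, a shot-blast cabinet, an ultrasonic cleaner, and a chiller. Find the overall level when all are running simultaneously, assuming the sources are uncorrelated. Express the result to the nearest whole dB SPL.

For uncorrelated sources the intensities add, so convert each level to linear form, sum, and take 10·log₁₀ of the total.
Σ 10^(L/10) = 10^(91.5/10) + 10^(101.5/10) + 10^(82.1/10) + 10^(81.1/10) = 1.583e+10.
L_total = 10·log₁₀(1.583e+10) = 101.99 dB SPL.

102 dB SPL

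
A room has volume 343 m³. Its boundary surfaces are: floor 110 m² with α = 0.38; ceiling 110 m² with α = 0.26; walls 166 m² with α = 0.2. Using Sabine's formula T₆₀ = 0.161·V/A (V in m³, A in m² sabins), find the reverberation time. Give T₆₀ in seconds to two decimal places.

0.53 s

Summing Sᵢαᵢ: 110·0.38 + 110·0.26 + 166·0.2 = 103.60 m².
T₆₀ = 0.161·V/A = 0.161·343/103.60 = 0.533 s.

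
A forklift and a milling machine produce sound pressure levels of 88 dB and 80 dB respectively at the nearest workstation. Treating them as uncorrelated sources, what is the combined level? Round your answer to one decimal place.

88.6 dB

For uncorrelated sources the intensities add, so convert each level to linear form, sum, and take 10·log₁₀ of the total.
Σ 10^(L/10) = 10^(88/10) + 10^(80/10) = 7.310e+08.
L_total = 10·log₁₀(7.310e+08) = 88.64 dB.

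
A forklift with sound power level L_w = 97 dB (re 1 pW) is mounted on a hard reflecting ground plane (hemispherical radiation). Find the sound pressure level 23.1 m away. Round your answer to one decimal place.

Free-field hemispherical radiation: L_p = L_w − 10·log₁₀(2π·r²), r = 23.1 m.
2π·r² = 3353 m², 10·log₁₀ of that is 35.254 dB.
L_p = 97 − 35.254 = 61.75 dB.

61.7 dB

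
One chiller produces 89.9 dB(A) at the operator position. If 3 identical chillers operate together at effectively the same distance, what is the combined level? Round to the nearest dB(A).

L_total = L₁ + 10·log₁₀ N for N identical incoherent sources.
L_total = 89.9 + 10·log₁₀(3) = 89.9 + 4.771 = 94.67 dB(A).

95 dB(A)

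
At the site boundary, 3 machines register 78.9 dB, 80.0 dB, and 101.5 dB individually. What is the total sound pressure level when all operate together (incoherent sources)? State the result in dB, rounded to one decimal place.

Incoherent sources combine by intensity addition: L_total = 10·log₁₀(Σ 10^(L_i/10)).
Σ 10^(L/10) = 10^(78.9/10) + 10^(80.0/10) + 10^(101.5/10) = 1.430e+10.
L_total = 10·log₁₀(1.430e+10) = 101.55 dB.

101.6 dB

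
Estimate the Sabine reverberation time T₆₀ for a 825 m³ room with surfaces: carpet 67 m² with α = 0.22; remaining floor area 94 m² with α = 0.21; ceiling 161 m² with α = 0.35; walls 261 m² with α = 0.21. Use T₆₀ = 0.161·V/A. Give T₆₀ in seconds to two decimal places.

A = Σ Sᵢαᵢ = 67·0.22 + 94·0.21 + 161·0.35 + 261·0.21 = 145.64 m².
T₆₀ = 0.161 × 825 / 145.64 = 0.912 s.

0.91 s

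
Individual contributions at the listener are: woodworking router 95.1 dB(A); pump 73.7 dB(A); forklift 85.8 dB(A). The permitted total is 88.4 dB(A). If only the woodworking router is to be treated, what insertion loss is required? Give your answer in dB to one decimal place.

Fixed contribution from the other sources: Σ 10^(L/10) = 10^(73.7/10) + 10^(85.8/10) = 4.036e+08 (86.06 dB(A)).
To meet 88.4 dB(A) overall, the treated woodworking router may contribute at most 10^(88.4/10) − 4.036e+08 = 2.882e+08, i.e. 84.60 dB(A).
Required insertion loss = 95.1 − 84.60 = 10.50 dB.

10.5 dB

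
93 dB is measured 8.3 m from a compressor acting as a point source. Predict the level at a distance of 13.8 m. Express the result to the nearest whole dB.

89 dB

Spherical spreading from a point source gives a 20·log₁₀(r₂/r₁) drop.
L₂ = 93 − 20·log₁₀(13.8/8.3) = 93 − 4.416 = 88.58 dB.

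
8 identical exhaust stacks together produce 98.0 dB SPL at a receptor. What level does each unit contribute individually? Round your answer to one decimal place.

89.0 dB SPL

8 equal contributions raise the level by 10·log₁₀ 8 = 9.031 dB, so each unit alone gives 98.0 − 9.031.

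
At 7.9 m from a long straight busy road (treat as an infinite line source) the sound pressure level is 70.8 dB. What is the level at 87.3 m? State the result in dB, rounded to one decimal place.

For a line source, L₂ = L₁ − 10·log₁₀(r₂/r₁).
L₂ = 70.8 − 10·log₁₀(87.3/7.9) = 70.8 − 10.434 = 60.37 dB.

60.4 dB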